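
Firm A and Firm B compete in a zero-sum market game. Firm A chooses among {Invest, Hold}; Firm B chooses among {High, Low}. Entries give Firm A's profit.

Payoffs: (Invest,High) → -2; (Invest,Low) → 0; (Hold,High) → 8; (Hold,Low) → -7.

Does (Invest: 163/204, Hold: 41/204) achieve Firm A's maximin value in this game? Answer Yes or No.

Against High this mix gives (163/204)·(-2) + (41/204)·8 = 1/102.
Against Low this mix gives (163/204)·0 + (41/204)·(-7) = -287/204.
Firm B will play Low, holding Firm A to -287/204. Shifting weight toward the row that does better against Low would raise this floor (the equalizing mix achieves -14/17 against both Low and High), so the proposed strategy is not optimal.

No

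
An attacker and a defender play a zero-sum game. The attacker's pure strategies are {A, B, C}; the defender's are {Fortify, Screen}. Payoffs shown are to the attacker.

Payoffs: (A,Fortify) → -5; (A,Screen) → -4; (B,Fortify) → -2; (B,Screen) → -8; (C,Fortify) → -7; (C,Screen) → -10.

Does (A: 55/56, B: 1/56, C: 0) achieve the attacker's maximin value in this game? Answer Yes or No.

No

Against Fortify this mix gives (55/56)·(-5) + (1/56)·(-2) = -277/56.
Against Screen this mix gives (55/56)·(-4) + (1/56)·(-8) = -57/14.
The defender will play Fortify, holding the attacker to -277/56. Shifting weight toward the row that does better against Fortify would raise this floor (the equalizing mix achieves -32/7 against both Fortify and Screen), so the proposed strategy is not optimal.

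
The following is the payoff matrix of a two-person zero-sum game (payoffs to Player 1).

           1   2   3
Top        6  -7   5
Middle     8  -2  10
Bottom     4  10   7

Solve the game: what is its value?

11/2

Row minima: Top → -7, Middle → -2, Bottom → 4; maximin = 4.
Column maxima: 1 → 8, 2 → 10, 3 → 10; minimax = 8.
4 ≠ 8, so there is no saddle point; optimal play is mixed.
Top is strictly dominated by Middle, so Player 1 never plays it.
With Top eliminated, 3 is strictly dominated by 1 (it gives Player 1 strictly more in every remaining row), so Player 2 never plays it.
On the remaining 2×2 (Middle, Bottom vs 1, 2):
Let Player 1 play Middle with probability p. Expected payoff against 1: 8p + 4(1−p) = 4p + 4; against 2: (-2)p + 10(1−p) = −12p + 10.
Setting these equal: 4p + 4 = −12p + 10 ⇒ 16p = 6 ⇒ p = 3/8, and the value is (4)·(3/8) + 4 = 11/2.
For Player 2: with q = P(1), equating Middle's and Bottom's payoffs gives 10q − 2 = −6q + 10 ⇒ q = 3/4.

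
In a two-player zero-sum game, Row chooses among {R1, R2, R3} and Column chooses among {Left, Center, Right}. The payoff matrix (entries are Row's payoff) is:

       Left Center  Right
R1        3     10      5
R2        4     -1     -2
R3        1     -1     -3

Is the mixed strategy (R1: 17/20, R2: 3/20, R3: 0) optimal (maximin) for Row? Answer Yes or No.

Against Left this mix gives (17/20)·3 + (3/20)·4 = 63/20.
Against Center this mix gives (17/20)·10 + (3/20)·(-1) = 167/20.
Against Right this mix gives (17/20)·5 + (3/20)·(-2) = 79/20.
Column will play Left, holding Row to 63/20. Shifting weight toward the row that does better against Left would raise this floor (the equalizing mix achieves 13/4 against both Left and Right), so the proposed strategy is not optimal.

No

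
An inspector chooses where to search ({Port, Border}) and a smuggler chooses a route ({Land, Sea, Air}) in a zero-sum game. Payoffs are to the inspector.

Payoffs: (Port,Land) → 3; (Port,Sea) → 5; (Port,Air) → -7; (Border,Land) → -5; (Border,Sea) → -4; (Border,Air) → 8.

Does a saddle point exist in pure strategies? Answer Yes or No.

Row minima: Port → -7, Border → -5; maximin = -5.
Column maxima: Land → 3, Sea → 5, Air → 8; minimax = 3.
-5 ≠ 3, so no pure-strategy equilibrium exists.

No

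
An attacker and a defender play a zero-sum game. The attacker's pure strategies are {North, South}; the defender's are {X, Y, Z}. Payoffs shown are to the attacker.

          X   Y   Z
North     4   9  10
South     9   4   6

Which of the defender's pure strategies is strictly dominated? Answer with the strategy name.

Y holds the attacker's payoff strictly below Z in every row: 9 < 10, 4 < 6.
So Z is strictly dominated for the defender.

Z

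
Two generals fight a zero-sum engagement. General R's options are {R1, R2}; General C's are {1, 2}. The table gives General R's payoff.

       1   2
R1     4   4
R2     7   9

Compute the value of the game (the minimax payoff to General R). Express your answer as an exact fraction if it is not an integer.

Row minima: R1 → 4, R2 → 7; maximin = 7.
Column maxima: 1 → 7, 2 → 9; minimax = 7.
Since maximin = minimax = 7, there is a saddle point and the value is 7.

7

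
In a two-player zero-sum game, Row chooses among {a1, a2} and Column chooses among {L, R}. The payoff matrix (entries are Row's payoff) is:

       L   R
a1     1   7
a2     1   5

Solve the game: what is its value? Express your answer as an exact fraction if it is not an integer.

1

Row minima: a1 → 1, a2 → 1; maximin = 1.
Column maxima: L → 1, R → 7; minimax = 1.
Since maximin = minimax = 1, there is a saddle point and the value is 1.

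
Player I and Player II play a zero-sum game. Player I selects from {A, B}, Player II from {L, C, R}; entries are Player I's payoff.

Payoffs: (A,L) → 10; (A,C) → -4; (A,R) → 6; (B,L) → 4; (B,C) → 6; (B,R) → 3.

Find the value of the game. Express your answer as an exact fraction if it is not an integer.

Row minima: A → -4, B → 3; maximin = 3.
Column maxima: L → 10, C → 6, R → 6; minimax = 6.
3 ≠ 6, so there is no saddle point; optimal play is mixed.
L is strictly dominated by R (it gives Player I strictly more in every row), so Player II never plays it.
On the remaining 2×2 (A, B vs C, R):
Let Player I play A with probability p. Expected payoff against C: (-4)p + 6(1−p) = −10p + 6; against R: 6p + 3(1−p) = 3p + 3.
Setting these equal: −10p + 6 = 3p + 3 ⇒ −13p = -3 ⇒ p = 3/13, and the value is (-10)·(3/13) + 6 = 48/13.
For Player II: with q = P(C), equating A's and B's payoffs gives −10q + 6 = 3q + 3 ⇒ q = 3/13.

48/13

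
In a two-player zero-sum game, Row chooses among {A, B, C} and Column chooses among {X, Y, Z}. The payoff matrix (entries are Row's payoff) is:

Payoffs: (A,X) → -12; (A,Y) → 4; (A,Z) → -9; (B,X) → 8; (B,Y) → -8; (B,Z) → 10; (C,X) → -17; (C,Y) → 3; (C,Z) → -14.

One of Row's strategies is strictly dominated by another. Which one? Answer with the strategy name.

A gives a strictly higher payoff than C against every column: -12 > -17, 4 > 3, -9 > -14.
So C is strictly dominated and Row never plays it.

C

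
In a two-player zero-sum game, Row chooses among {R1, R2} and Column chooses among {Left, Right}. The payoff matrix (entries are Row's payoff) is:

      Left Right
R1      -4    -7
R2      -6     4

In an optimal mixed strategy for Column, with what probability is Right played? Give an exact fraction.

2/13

Row minima: R1 → -7, R2 → -6; maximin = -6.
Column maxima: Left → -4, Right → 4; minimax = -4.
-6 ≠ -4, so there is no saddle point; optimal play is mixed.
Let Row play R1 with probability p. Expected payoff against Left: (-4)p + (-6)(1−p) = 2p − 6; against Right: (-7)p + 4(1−p) = −11p + 4.
Setting these equal: 2p − 6 = −11p + 4 ⇒ 13p = 10 ⇒ p = 10/13, and the value is (2)·(10/13) − 6 = -58/13.
For Column: with q = P(Left), equating R1's and R2's payoffs gives 3q − 7 = −10q + 4 ⇒ q = 11/13.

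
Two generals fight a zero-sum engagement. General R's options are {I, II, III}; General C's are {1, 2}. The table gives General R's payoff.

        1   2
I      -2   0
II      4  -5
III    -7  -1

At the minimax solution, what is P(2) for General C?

6/11

Row minima: I → -2, II → -5, III → -7; maximin = -2.
Column maxima: 1 → 4, 2 → 0; minimax = 0.
-2 ≠ 0, so there is no saddle point; optimal play is mixed.
III is strictly dominated by I, so General R never plays it.
On the remaining 2×2 (I, II vs 1, 2):
Let General R play I with probability p. Expected payoff against 1: (-2)p + 4(1−p) = −6p + 4; against 2: 0p + (-5)(1−p) = 5p − 5.
Setting these equal: −6p + 4 = 5p − 5 ⇒ −11p = -9 ⇒ p = 9/11, and the value is (-6)·(9/11) + 4 = -10/11.
For General C: with q = P(1), equating I's and II's payoffs gives −2q = 9q − 5 ⇒ q = 5/11.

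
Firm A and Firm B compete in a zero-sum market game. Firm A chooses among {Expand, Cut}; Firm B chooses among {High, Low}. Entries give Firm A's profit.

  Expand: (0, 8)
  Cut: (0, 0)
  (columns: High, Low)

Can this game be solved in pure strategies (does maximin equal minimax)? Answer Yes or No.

Yes

Row minima: Expand → 0, Cut → 0; maximin = 0.
Column maxima: High → 0, Low → 8; minimax = 0.
maximin = minimax = 0, so a saddle point exists.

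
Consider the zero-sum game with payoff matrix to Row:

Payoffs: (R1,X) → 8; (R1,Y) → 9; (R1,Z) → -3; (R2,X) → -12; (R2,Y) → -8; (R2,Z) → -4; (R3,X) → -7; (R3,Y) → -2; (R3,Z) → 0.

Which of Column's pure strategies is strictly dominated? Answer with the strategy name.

Y

X holds Row's payoff strictly below Y in every row: 8 < 9, -12 < -8, -7 < -2.
So Y is strictly dominated for Column.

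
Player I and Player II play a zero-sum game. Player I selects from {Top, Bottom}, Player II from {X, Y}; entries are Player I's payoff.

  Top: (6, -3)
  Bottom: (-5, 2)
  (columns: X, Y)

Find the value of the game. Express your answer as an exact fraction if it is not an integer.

-3/16

Row minima: Top → -3, Bottom → -5; maximin = -3.
Column maxima: X → 6, Y → 2; minimax = 2.
-3 ≠ 2, so there is no saddle point; optimal play is mixed.
Let Player I play Top with probability p. Expected payoff against X: 6p + (-5)(1−p) = 11p − 5; against Y: (-3)p + 2(1−p) = −5p + 2.
Setting these equal: 11p − 5 = −5p + 2 ⇒ 16p = 7 ⇒ p = 7/16, and the value is (11)·(7/16) − 5 = -3/16.
For Player II: with q = P(X), equating Top's and Bottom's payoffs gives 9q − 3 = −7q + 2 ⇒ q = 5/16.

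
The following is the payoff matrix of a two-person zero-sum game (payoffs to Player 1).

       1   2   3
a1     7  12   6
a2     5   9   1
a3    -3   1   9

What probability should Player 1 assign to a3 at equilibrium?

Row minima: a1 → 6, a2 → 1, a3 → -3; maximin = 6.
Column maxima: 1 → 7, 2 → 12, 3 → 9; minimax = 7.
6 ≠ 7, so there is no saddle point; optimal play is mixed.
a2 is strictly dominated by a1, so Player 1 never plays it.
2 is strictly dominated by 1 (it gives Player 1 strictly more in every row), so Player 2 never plays it.
On the remaining 2×2 (a1, a3 vs 1, 3):
Let Player 1 play a1 with probability p. Expected payoff against 1: 7p + (-3)(1−p) = 10p − 3; against 3: 6p + 9(1−p) = −3p + 9.
Setting these equal: 10p − 3 = −3p + 9 ⇒ 13p = 12 ⇒ p = 12/13, and the value is (10)·(12/13) − 3 = 81/13.
For Player 2: with q = P(1), equating a1's and a3's payoffs gives q + 6 = −12q + 9 ⇒ q = 3/13.

1/13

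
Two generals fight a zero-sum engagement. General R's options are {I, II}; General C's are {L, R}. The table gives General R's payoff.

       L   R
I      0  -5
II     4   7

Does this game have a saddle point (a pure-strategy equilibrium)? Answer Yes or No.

Yes

Row minima: I → -5, II → 4; maximin = 4.
Column maxima: L → 4, R → 7; minimax = 4.
maximin = minimax = 4, so a saddle point exists.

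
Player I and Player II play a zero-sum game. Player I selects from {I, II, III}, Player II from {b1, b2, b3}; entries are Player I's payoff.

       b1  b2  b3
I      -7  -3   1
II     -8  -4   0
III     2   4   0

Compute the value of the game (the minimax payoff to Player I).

Row minima: I → -7, II → -8, III → 0; maximin = 0.
Column maxima: b1 → 2, b2 → 4, b3 → 1; minimax = 1.
0 ≠ 1, so there is no saddle point; optimal play is mixed.
II is strictly dominated by I, so Player I never plays it.
b2 is strictly dominated by b1 (it gives Player I strictly more in every row), so Player II never plays it.
On the remaining 2×2 (I, III vs b1, b3):
Let Player I play I with probability p. Expected payoff against b1: (-7)p + 2(1−p) = −9p + 2; against b3: 1p + 0(1−p) = p.
Setting these equal: −9p + 2 = p ⇒ −10p = -2 ⇒ p = 1/5, and the value is (-9)·(1/5) + 2 = 1/5.
For Player II: with q = P(b1), equating I's and III's payoffs gives −8q + 1 = 2q ⇒ q = 1/10.

1/5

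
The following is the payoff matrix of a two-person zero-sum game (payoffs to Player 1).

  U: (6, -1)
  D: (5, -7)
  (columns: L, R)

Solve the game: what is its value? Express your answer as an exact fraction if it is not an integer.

Row minima: U → -1, D → -7; maximin = -1.
Column maxima: L → 6, R → -1; minimax = -1.
Since maximin = minimax = -1, there is a saddle point and the value is -1.

-1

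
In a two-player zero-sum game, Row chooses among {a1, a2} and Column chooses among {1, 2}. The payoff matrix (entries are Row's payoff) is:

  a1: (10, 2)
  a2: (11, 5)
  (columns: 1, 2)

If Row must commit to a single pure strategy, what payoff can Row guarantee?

5

Row minima: a1 → 2, a2 → 5.
The best of these is 5.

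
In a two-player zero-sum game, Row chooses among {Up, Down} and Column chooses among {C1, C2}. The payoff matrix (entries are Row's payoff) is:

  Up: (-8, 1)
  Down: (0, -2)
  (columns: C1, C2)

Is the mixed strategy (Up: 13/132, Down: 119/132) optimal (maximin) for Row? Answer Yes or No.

No

Against C1 this mix gives (13/132)·(-8) + (119/132)·0 = -26/33.
Against C2 this mix gives (13/132)·1 + (119/132)·(-2) = -75/44.
Column will play C2, holding Row to -75/44. Shifting weight toward the row that does better against C2 would raise this floor (the equalizing mix achieves -16/11 against both C2 and C1), so the proposed strategy is not optimal.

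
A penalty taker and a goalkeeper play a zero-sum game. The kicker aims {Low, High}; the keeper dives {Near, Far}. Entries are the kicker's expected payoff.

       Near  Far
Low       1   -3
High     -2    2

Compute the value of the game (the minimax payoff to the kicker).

Row minima: Low → -3, High → -2; maximin = -2.
Column maxima: Near → 1, Far → 2; minimax = 1.
-2 ≠ 1, so there is no saddle point; optimal play is mixed.
Let the kicker play Low with probability p. Expected payoff against Near: 1p + (-2)(1−p) = 3p − 2; against Far: (-3)p + 2(1−p) = −5p + 2.
Setting these equal: 3p − 2 = −5p + 2 ⇒ 8p = 4 ⇒ p = 1/2, and the value is (3)·(1/2) − 2 = -1/2.
For the keeper: with q = P(Near), equating Low's and High's payoffs gives 4q − 3 = −4q + 2 ⇒ q = 5/8.

-1/2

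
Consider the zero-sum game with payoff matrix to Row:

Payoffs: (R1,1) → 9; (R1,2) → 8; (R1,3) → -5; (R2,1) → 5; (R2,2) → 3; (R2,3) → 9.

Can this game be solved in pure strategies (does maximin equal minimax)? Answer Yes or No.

Row minima: R1 → -5, R2 → 3; maximin = 3.
Column maxima: 1 → 9, 2 → 8, 3 → 9; minimax = 8.
3 ≠ 8, so no pure-strategy equilibrium exists.

No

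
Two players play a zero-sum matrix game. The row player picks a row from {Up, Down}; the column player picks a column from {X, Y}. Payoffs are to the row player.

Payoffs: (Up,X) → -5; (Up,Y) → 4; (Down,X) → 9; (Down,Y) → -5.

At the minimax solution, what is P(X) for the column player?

9/23

Row minima: Up → -5, Down → -5; maximin = -5.
Column maxima: X → 9, Y → 4; minimax = 4.
-5 ≠ 4, so there is no saddle point; optimal play is mixed.
Let the row player play Up with probability p. Expected payoff against X: (-5)p + 9(1−p) = −14p + 9; against Y: 4p + (-5)(1−p) = 9p − 5.
Setting these equal: −14p + 9 = 9p − 5 ⇒ −23p = -14 ⇒ p = 14/23, and the value is (-14)·(14/23) + 9 = 11/23.
For the column player: with q = P(X), equating Up's and Down's payoffs gives −9q + 4 = 14q − 5 ⇒ q = 9/23.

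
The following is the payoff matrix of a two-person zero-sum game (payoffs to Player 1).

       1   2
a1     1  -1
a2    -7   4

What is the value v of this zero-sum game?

Row minima: a1 → -1, a2 → -7; maximin = -1.
Column maxima: 1 → 1, 2 → 4; minimax = 1.
-1 ≠ 1, so there is no saddle point; optimal play is mixed.
Let Player 1 play a1 with probability p. Expected payoff against 1: 1p + (-7)(1−p) = 8p − 7; against 2: (-1)p + 4(1−p) = −5p + 4.
Setting these equal: 8p − 7 = −5p + 4 ⇒ 13p = 11 ⇒ p = 11/13, and the value is (8)·(11/13) − 7 = -3/13.
For Player 2: with q = P(1), equating a1's and a2's payoffs gives 2q − 1 = −11q + 4 ⇒ q = 5/13.

-3/13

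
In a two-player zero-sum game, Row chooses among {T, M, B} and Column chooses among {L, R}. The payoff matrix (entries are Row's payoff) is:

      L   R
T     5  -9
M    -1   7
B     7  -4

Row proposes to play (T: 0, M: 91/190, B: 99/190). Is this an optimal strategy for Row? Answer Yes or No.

No

Against L this mix gives (91/190)·(-1) + (99/190)·7 = 301/95.
Against R this mix gives (91/190)·7 + (99/190)·(-4) = 241/190.
Column will play R, holding Row to 241/190. Shifting weight toward the row that does better against R would raise this floor (the equalizing mix achieves 45/19 against both R and L), so the proposed strategy is not optimal.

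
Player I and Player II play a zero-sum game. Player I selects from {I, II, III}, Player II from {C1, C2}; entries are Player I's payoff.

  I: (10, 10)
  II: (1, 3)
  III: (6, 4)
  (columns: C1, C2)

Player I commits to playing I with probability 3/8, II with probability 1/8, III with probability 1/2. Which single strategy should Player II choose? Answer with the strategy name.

If Player II plays C1, Player I's expected payoff is (3/8)·10 + (1/8)·1 + (1/2)·6 = 55/8.
If Player II plays C2, Player I's expected payoff is (3/8)·10 + (1/8)·3 + (1/2)·4 = 49/8.
Player II minimizes Player I's payoff; the smallest is 49/8, so the best response is C2.

C2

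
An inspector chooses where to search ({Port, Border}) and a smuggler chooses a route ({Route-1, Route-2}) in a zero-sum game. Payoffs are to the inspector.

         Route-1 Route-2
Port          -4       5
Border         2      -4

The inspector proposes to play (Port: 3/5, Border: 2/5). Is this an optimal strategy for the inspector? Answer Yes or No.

No

Against Route-1 this mix gives (3/5)·(-4) + (2/5)·2 = -8/5.
Against Route-2 this mix gives (3/5)·5 + (2/5)·(-4) = 7/5.
The smuggler will play Route-1, holding the inspector to -8/5. Shifting weight toward the row that does better against Route-1 would raise this floor (the equalizing mix achieves -2/5 against both Route-1 and Route-2), so the proposed strategy is not optimal.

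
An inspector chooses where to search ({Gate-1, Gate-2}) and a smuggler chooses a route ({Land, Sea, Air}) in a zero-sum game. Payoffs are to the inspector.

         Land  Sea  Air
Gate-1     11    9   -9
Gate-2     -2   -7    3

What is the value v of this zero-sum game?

-9/7

Row minima: Gate-1 → -9, Gate-2 → -7; maximin = -7.
Column maxima: Land → 11, Sea → 9, Air → 3; minimax = 3.
-7 ≠ 3, so there is no saddle point; optimal play is mixed.
Land is strictly dominated by Sea (it gives the inspector strictly more in every row), so the smuggler never plays it.
On the remaining 2×2 (Gate-1, Gate-2 vs Sea, Air):
Let the inspector play Gate-1 with probability p. Expected payoff against Sea: 9p + (-7)(1−p) = 16p − 7; against Air: (-9)p + 3(1−p) = −12p + 3.
Setting these equal: 16p − 7 = −12p + 3 ⇒ 28p = 10 ⇒ p = 5/14, and the value is (16)·(5/14) − 7 = -9/7.
For the smuggler: with q = P(Sea), equating Gate-1's and Gate-2's payoffs gives 18q − 9 = −10q + 3 ⇒ q = 3/7.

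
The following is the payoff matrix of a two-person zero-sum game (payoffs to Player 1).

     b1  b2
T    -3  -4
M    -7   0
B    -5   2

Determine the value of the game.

-13/4

Row minima: T → -4, M → -7, B → -5; maximin = -4.
Column maxima: b1 → -3, b2 → 2; minimax = -3.
-4 ≠ -3, so there is no saddle point; optimal play is mixed.
M is strictly dominated by B, so Player 1 never plays it.
On the remaining 2×2 (T, B vs b1, b2):
Let Player 1 play T with probability p. Expected payoff against b1: (-3)p + (-5)(1−p) = 2p − 5; against b2: (-4)p + 2(1−p) = −6p + 2.
Setting these equal: 2p − 5 = −6p + 2 ⇒ 8p = 7 ⇒ p = 7/8, and the value is (2)·(7/8) − 5 = -13/4.
For Player 2: with q = P(b1), equating T's and B's payoffs gives q − 4 = −7q + 2 ⇒ q = 3/4.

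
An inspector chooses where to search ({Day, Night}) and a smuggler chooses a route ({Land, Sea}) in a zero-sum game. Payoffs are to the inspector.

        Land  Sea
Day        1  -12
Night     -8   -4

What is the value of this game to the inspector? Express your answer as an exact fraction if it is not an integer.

Row minima: Day → -12, Night → -8; maximin = -8.
Column maxima: Land → 1, Sea → -4; minimax = -4.
-8 ≠ -4, so there is no saddle point; optimal play is mixed.
Let the inspector play Day with probability p. Expected payoff against Land: 1p + (-8)(1−p) = 9p − 8; against Sea: (-12)p + (-4)(1−p) = −8p − 4.
Setting these equal: 9p − 8 = −8p − 4 ⇒ 17p = 4 ⇒ p = 4/17, and the value is (9)·(4/17) − 8 = -100/17.
For the smuggler: with q = P(Land), equating Day's and Night's payoffs gives 13q − 12 = −4q − 4 ⇒ q = 8/17.

-100/17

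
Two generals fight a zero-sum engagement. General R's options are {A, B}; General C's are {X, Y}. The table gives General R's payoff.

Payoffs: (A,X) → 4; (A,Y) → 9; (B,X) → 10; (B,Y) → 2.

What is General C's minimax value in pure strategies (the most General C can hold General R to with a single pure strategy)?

9

Column maxima: X → 10, Y → 9.
The smallest of these is 9.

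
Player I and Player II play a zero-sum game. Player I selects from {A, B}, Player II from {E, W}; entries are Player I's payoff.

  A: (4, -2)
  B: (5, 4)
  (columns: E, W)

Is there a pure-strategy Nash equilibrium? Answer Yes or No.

Yes

Row minima: A → -2, B → 4; maximin = 4.
Column maxima: E → 5, W → 4; minimax = 4.
maximin = minimax = 4, so a saddle point exists.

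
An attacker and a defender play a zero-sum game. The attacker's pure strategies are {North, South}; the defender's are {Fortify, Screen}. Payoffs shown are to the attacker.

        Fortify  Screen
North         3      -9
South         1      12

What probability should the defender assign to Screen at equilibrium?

2/23

Row minima: North → -9, South → 1; maximin = 1.
Column maxima: Fortify → 3, Screen → 12; minimax = 3.
1 ≠ 3, so there is no saddle point; optimal play is mixed.
Let the attacker play North with probability p. Expected payoff against Fortify: 3p + 1(1−p) = 2p + 1; against Screen: (-9)p + 12(1−p) = −21p + 12.
Setting these equal: 2p + 1 = −21p + 12 ⇒ 23p = 11 ⇒ p = 11/23, and the value is (2)·(11/23) + 1 = 45/23.
For the defender: with q = P(Fortify), equating North's and South's payoffs gives 12q − 9 = −11q + 12 ⇒ q = 21/23.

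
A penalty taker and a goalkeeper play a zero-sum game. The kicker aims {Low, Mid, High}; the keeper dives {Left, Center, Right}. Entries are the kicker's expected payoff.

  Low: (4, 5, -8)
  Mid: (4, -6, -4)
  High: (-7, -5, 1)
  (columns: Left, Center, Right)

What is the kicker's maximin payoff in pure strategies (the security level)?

-6

Row minima: Low → -8, Mid → -6, High → -7.
The best of these is -6.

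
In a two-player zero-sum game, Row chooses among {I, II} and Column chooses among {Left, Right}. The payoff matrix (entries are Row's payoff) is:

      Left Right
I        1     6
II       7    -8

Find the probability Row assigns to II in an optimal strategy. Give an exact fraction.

1/4

Row minima: I → 1, II → -8; maximin = 1.
Column maxima: Left → 7, Right → 6; minimax = 6.
1 ≠ 6, so there is no saddle point; optimal play is mixed.
Let Row play I with probability p. Expected payoff against Left: 1p + 7(1−p) = −6p + 7; against Right: 6p + (-8)(1−p) = 14p − 8.
Setting these equal: −6p + 7 = 14p − 8 ⇒ −20p = -15 ⇒ p = 3/4, and the value is (-6)·(3/4) + 7 = 5/2.
For Column: with q = P(Left), equating I's and II's payoffs gives −5q + 6 = 15q − 8 ⇒ q = 7/10.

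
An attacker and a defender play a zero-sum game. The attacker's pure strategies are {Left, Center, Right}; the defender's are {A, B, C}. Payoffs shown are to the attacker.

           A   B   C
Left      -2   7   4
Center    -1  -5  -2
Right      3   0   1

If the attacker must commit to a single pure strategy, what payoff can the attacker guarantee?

Row minima: Left → -2, Center → -5, Right → 0.
The best of these is 0.

0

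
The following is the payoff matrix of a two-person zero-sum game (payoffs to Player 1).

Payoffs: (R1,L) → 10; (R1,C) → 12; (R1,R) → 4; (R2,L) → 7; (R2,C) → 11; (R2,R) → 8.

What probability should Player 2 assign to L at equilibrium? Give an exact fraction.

4/7

Row minima: R1 → 4, R2 → 7; maximin = 7.
Column maxima: L → 10, C → 12, R → 8; minimax = 8.
7 ≠ 8, so there is no saddle point; optimal play is mixed.
C is strictly dominated by L (it gives Player 1 strictly more in every row), so Player 2 never plays it.
On the remaining 2×2 (R1, R2 vs L, R):
Let Player 1 play R1 with probability p. Expected payoff against L: 10p + 7(1−p) = 3p + 7; against R: 4p + 8(1−p) = −4p + 8.
Setting these equal: 3p + 7 = −4p + 8 ⇒ 7p = 1 ⇒ p = 1/7, and the value is (3)·(1/7) + 7 = 52/7.
For Player 2: with q = P(L), equating R1's and R2's payoffs gives 6q + 4 = −q + 8 ⇒ q = 4/7.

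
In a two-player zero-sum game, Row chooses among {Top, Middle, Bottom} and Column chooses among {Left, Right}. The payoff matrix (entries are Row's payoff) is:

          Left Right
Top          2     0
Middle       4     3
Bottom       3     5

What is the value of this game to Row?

Row minima: Top → 0, Middle → 3, Bottom → 3; maximin = 3.
Column maxima: Left → 4, Right → 5; minimax = 4.
3 ≠ 4, so there is no saddle point; optimal play is mixed.
Top is strictly dominated by Middle, so Row never plays it.
On the remaining 2×2 (Middle, Bottom vs Left, Right):
Let Row play Middle with probability p. Expected payoff against Left: 4p + 3(1−p) = p + 3; against Right: 3p + 5(1−p) = −2p + 5.
Setting these equal: p + 3 = −2p + 5 ⇒ 3p = 2 ⇒ p = 2/3, and the value is (1)·(2/3) + 3 = 11/3.
For Column: with q = P(Left), equating Middle's and Bottom's payoffs gives q + 3 = −2q + 5 ⇒ q = 2/3.

11/3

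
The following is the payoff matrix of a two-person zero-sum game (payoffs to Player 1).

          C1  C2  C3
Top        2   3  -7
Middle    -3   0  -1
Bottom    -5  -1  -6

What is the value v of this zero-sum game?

-23/11

Row minima: Top → -7, Middle → -3, Bottom → -6; maximin = -3.
Column maxima: C1 → 2, C2 → 3, C3 → -1; minimax = -1.
-3 ≠ -1, so there is no saddle point; optimal play is mixed.
Bottom is strictly dominated by Middle, so Player 1 never plays it.
C2 is strictly dominated by C1 (it gives Player 1 strictly more in every row), so Player 2 never plays it.
On the remaining 2×2 (Top, Middle vs C1, C3):
Let Player 1 play Top with probability p. Expected payoff against C1: 2p + (-3)(1−p) = 5p − 3; against C3: (-7)p + (-1)(1−p) = −6p − 1.
Setting these equal: 5p − 3 = −6p − 1 ⇒ 11p = 2 ⇒ p = 2/11, and the value is (5)·(2/11) − 3 = -23/11.
For Player 2: with q = P(C1), equating Top's and Middle's payoffs gives 9q − 7 = −2q − 1 ⇒ q = 6/11.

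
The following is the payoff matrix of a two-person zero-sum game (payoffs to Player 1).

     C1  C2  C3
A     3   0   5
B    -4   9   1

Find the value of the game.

Row minima: A → 0, B → -4; maximin = 0.
Column maxima: C1 → 3, C2 → 9, C3 → 5; minimax = 3.
0 ≠ 3, so there is no saddle point; optimal play is mixed.
C3 is strictly dominated by C1 (it gives Player 1 strictly more in every row), so Player 2 never plays it.
On the remaining 2×2 (A, B vs C1, C2):
Let Player 1 play A with probability p. Expected payoff against C1: 3p + (-4)(1−p) = 7p − 4; against C2: 0p + 9(1−p) = −9p + 9.
Setting these equal: 7p − 4 = −9p + 9 ⇒ 16p = 13 ⇒ p = 13/16, and the value is (7)·(13/16) − 4 = 27/16.
For Player 2: with q = P(C1), equating A's and B's payoffs gives 3q = −13q + 9 ⇒ q = 9/16.

27/16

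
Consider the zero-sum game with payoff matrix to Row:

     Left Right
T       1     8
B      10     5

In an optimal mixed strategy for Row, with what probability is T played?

5/12

Row minima: T → 1, B → 5; maximin = 5.
Column maxima: Left → 10, Right → 8; minimax = 8.
5 ≠ 8, so there is no saddle point; optimal play is mixed.
Let Row play T with probability p. Expected payoff against Left: 1p + 10(1−p) = −9p + 10; against Right: 8p + 5(1−p) = 3p + 5.
Setting these equal: −9p + 10 = 3p + 5 ⇒ −12p = -5 ⇒ p = 5/12, and the value is (-9)·(5/12) + 10 = 25/4.
For Column: with q = P(Left), equating T's and B's payoffs gives −7q + 8 = 5q + 5 ⇒ q = 1/4.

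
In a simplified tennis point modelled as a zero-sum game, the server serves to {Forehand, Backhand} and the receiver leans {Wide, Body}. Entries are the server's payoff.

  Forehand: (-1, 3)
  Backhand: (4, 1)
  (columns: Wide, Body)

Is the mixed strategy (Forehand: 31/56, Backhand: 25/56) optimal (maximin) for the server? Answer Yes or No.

No

Against Wide this mix gives (31/56)·(-1) + (25/56)·4 = 69/56.
Against Body this mix gives (31/56)·3 + (25/56)·1 = 59/28.
The receiver will play Wide, holding the server to 69/56. Shifting weight toward the row that does better against Wide would raise this floor (the equalizing mix achieves 13/7 against both Wide and Body), so the proposed strategy is not optimal.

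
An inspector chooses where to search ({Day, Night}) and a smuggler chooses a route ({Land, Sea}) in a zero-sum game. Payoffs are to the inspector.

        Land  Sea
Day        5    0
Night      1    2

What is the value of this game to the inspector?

Row minima: Day → 0, Night → 1; maximin = 1.
Column maxima: Land → 5, Sea → 2; minimax = 2.
1 ≠ 2, so there is no saddle point; optimal play is mixed.
Let the inspector play Day with probability p. Expected payoff against Land: 5p + 1(1−p) = 4p + 1; against Sea: 0p + 2(1−p) = −2p + 2.
Setting these equal: 4p + 1 = −2p + 2 ⇒ 6p = 1 ⇒ p = 1/6, and the value is (4)·(1/6) + 1 = 5/3.
For the smuggler: with q = P(Land), equating Day's and Night's payoffs gives 5q = −q + 2 ⇒ q = 1/3.

5/3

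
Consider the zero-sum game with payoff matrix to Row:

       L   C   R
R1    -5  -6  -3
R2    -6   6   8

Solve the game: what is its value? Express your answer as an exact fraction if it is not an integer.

-66/13

Row minima: R1 → -6, R2 → -6; maximin = -6.
Column maxima: L → -5, C → 6, R → 8; minimax = -5.
-6 ≠ -5, so there is no saddle point; optimal play is mixed.
R is strictly dominated by L (it gives Row strictly more in every row), so Column never plays it.
On the remaining 2×2 (R1, R2 vs L, C):
Let Row play R1 with probability p. Expected payoff against L: (-5)p + (-6)(1−p) = p − 6; against C: (-6)p + 6(1−p) = −12p + 6.
Setting these equal: p − 6 = −12p + 6 ⇒ 13p = 12 ⇒ p = 12/13, and the value is (1)·(12/13) − 6 = -66/13.
For Column: with q = P(L), equating R1's and R2's payoffs gives q − 6 = −12q + 6 ⇒ q = 12/13.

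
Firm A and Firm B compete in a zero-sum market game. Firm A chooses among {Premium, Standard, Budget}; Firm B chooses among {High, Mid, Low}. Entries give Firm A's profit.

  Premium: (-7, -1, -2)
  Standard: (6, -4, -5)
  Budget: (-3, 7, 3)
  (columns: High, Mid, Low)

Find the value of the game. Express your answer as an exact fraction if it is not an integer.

3/17

Row minima: Premium → -7, Standard → -5, Budget → -3; maximin = -3.
Column maxima: High → 6, Mid → 7, Low → 3; minimax = 3.
-3 ≠ 3, so there is no saddle point; optimal play is mixed.
Premium is strictly dominated by Budget, so Firm A never plays it.
Mid is strictly dominated by Low (it gives Firm A strictly more in every row), so Firm B never plays it.
On the remaining 2×2 (Standard, Budget vs High, Low):
Let Firm A play Standard with probability p. Expected payoff against High: 6p + (-3)(1−p) = 9p − 3; against Low: (-5)p + 3(1−p) = −8p + 3.
Setting these equal: 9p − 3 = −8p + 3 ⇒ 17p = 6 ⇒ p = 6/17, and the value is (9)·(6/17) − 3 = 3/17.
For Firm B: with q = P(High), equating Standard's and Budget's payoffs gives 11q − 5 = −6q + 3 ⇒ q = 8/17.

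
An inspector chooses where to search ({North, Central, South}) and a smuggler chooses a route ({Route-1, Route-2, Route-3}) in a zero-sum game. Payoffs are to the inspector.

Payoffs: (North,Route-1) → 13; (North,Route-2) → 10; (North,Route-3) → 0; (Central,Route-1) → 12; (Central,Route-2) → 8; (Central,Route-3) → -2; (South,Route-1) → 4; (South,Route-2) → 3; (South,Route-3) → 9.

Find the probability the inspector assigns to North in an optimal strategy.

Row minima: North → 0, Central → -2, South → 3; maximin = 3.
Column maxima: Route-1 → 13, Route-2 → 10, Route-3 → 9; minimax = 9.
3 ≠ 9, so there is no saddle point; optimal play is mixed.
Central is strictly dominated by North, so the inspector never plays it.
Route-1 is strictly dominated by Route-2 (it gives the inspector strictly more in every row), so the smuggler never plays it.
On the remaining 2×2 (North, South vs Route-2, Route-3):
Let the inspector play North with probability p. Expected payoff against Route-2: 10p + 3(1−p) = 7p + 3; against Route-3: 0p + 9(1−p) = −9p + 9.
Setting these equal: 7p + 3 = −9p + 9 ⇒ 16p = 6 ⇒ p = 3/8, and the value is (7)·(3/8) + 3 = 45/8.
For the smuggler: with q = P(Route-2), equating North's and South's payoffs gives 10q = −6q + 9 ⇒ q = 9/16.

3/8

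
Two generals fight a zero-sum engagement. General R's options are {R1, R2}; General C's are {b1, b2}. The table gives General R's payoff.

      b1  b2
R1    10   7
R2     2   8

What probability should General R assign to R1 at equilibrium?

2/3

Row minima: R1 → 7, R2 → 2; maximin = 7.
Column maxima: b1 → 10, b2 → 8; minimax = 8.
7 ≠ 8, so there is no saddle point; optimal play is mixed.
Let General R play R1 with probability p. Expected payoff against b1: 10p + 2(1−p) = 8p + 2; against b2: 7p + 8(1−p) = −p + 8.
Setting these equal: 8p + 2 = −p + 8 ⇒ 9p = 6 ⇒ p = 2/3, and the value is (8)·(2/3) + 2 = 22/3.
For General C: with q = P(b1), equating R1's and R2's payoffs gives 3q + 7 = −6q + 8 ⇒ q = 1/9.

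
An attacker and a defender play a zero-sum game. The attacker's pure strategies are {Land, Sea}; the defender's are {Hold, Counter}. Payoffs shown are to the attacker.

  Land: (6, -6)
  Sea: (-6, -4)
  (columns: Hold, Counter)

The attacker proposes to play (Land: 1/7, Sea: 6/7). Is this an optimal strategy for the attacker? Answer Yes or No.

Yes

Against Hold this mix gives (1/7)·6 + (6/7)·(-6) = -30/7.
Against Counter this mix gives (1/7)·(-6) + (6/7)·(-4) = -30/7.
All of the defender's active replies (Hold, Counter) yield -30/7, and no column does worse for the attacker. The mix makes the defender indifferent and guarantees -30/7, so it is optimal.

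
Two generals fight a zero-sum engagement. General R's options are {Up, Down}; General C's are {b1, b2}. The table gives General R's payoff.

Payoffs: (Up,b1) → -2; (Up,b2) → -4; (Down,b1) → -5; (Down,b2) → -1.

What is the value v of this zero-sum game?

Row minima: Up → -4, Down → -5; maximin = -4.
Column maxima: b1 → -2, b2 → -1; minimax = -2.
-4 ≠ -2, so there is no saddle point; optimal play is mixed.
Let General R play Up with probability p. Expected payoff against b1: (-2)p + (-5)(1−p) = 3p − 5; against b2: (-4)p + (-1)(1−p) = −3p − 1.
Setting these equal: 3p − 5 = −3p − 1 ⇒ 6p = 4 ⇒ p = 2/3, and the value is (3)·(2/3) − 5 = -3.
For General C: with q = P(b1), equating Up's and Down's payoffs gives 2q − 4 = −4q − 1 ⇒ q = 1/2.

-3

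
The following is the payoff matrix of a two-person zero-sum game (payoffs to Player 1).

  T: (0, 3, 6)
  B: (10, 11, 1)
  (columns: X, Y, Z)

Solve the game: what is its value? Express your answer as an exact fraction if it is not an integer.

Row minima: T → 0, B → 1; maximin = 1.
Column maxima: X → 10, Y → 11, Z → 6; minimax = 6.
1 ≠ 6, so there is no saddle point; optimal play is mixed.
Y is strictly dominated by X (it gives Player 1 strictly more in every row), so Player 2 never plays it.
On the remaining 2×2 (T, B vs X, Z):
Let Player 1 play T with probability p. Expected payoff against X: 0p + 10(1−p) = −10p + 10; against Z: 6p + 1(1−p) = 5p + 1.
Setting these equal: −10p + 10 = 5p + 1 ⇒ −15p = -9 ⇒ p = 3/5, and the value is (-10)·(3/5) + 10 = 4.
For Player 2: with q = P(X), equating T's and B's payoffs gives −6q + 6 = 9q + 1 ⇒ q = 1/3.

4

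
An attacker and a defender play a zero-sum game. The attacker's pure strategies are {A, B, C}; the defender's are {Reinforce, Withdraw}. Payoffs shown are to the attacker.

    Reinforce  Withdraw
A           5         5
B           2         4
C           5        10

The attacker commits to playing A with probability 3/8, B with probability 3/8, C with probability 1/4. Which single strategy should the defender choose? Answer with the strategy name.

If the defender plays Reinforce, the attacker's expected payoff is (3/8)·5 + (3/8)·2 + (1/4)·5 = 31/8.
If the defender plays Withdraw, the attacker's expected payoff is (3/8)·5 + (3/8)·4 + (1/4)·10 = 47/8.
The defender minimizes the attacker's payoff; the smallest is 31/8, so the best response is Reinforce.

Reinforce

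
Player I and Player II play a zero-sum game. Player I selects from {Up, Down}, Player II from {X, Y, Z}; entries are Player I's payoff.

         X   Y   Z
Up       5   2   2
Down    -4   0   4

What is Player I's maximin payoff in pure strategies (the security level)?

Row minima: Up → 2, Down → -4.
The best of these is 2.

2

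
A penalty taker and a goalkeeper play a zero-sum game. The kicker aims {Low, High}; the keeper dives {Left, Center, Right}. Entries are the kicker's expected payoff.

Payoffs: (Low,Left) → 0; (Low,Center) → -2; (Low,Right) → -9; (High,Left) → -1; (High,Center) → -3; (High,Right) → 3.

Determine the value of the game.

-33/13

Row minima: Low → -9, High → -3; maximin = -3.
Column maxima: Left → 0, Center → -2, Right → 3; minimax = -2.
-3 ≠ -2, so there is no saddle point; optimal play is mixed.
Left is strictly dominated by Center (it gives the kicker strictly more in every row), so the keeper never plays it.
On the remaining 2×2 (Low, High vs Center, Right):
Let the kicker play Low with probability p. Expected payoff against Center: (-2)p + (-3)(1−p) = p − 3; against Right: (-9)p + 3(1−p) = −12p + 3.
Setting these equal: p − 3 = −12p + 3 ⇒ 13p = 6 ⇒ p = 6/13, and the value is (1)·(6/13) − 3 = -33/13.
For the keeper: with q = P(Center), equating Low's and High's payoffs gives 7q − 9 = −6q + 3 ⇒ q = 12/13.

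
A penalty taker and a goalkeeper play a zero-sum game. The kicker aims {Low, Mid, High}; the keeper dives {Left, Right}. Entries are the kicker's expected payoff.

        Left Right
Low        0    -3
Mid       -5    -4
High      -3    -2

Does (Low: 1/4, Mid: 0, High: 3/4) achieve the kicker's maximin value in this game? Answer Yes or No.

Against Left this mix gives (1/4)·0 + (3/4)·(-3) = -9/4.
Against Right this mix gives (1/4)·(-3) + (3/4)·(-2) = -9/4.
All of the keeper's active replies (Left, Right) yield -9/4, and no column does worse for the kicker. The mix makes the keeper indifferent and guarantees -9/4, so it is optimal.

Yes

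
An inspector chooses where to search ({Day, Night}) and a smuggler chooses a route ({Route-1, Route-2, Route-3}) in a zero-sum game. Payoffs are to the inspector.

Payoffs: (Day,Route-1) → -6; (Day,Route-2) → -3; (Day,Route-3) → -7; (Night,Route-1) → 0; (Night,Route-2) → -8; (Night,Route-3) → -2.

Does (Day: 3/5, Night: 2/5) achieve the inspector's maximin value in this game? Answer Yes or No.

Against Route-1 this mix gives (3/5)·(-6) + (2/5)·0 = -18/5.
Against Route-2 this mix gives (3/5)·(-3) + (2/5)·(-8) = -5.
Against Route-3 this mix gives (3/5)·(-7) + (2/5)·(-2) = -5.
All of the smuggler's active replies (Route-2, Route-3) yield -5, and no column does worse for the inspector. The mix makes the smuggler indifferent and guarantees -5, so it is optimal.

Yes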